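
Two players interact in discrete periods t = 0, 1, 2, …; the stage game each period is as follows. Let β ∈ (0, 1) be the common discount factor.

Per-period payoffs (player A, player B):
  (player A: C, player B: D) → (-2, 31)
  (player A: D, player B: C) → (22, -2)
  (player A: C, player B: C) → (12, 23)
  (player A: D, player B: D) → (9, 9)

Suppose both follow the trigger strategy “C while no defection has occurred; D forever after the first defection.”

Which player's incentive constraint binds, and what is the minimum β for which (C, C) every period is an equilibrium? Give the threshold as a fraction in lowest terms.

player A: cooperation gives 12 each period; deviation gives 22 once then 9 forever.
  12/(1−β) ≥ 22 + 9β/(1−β) ⇒ β ≥ 10/13.
player B: cooperation gives 23 each period; deviation gives 31 once then 9 forever.
  β ≥ 8/22 = 4/11.
Both must hold, so the binding constraint is player A's: β ≥ 10/13.

player A; β ≥ 10/13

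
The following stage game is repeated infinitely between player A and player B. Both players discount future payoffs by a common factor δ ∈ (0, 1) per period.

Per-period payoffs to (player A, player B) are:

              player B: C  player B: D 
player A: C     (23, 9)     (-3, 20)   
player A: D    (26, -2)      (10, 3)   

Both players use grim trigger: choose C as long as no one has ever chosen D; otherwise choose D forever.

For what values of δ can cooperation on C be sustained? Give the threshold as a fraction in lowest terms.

11/17

player A's threshold: (26−23)/(26−10) = 3/16.
player B's threshold: (20−9)/(20−3) = 11/17.
3/16 < 11/17, so player B binds and δ* = 11/17.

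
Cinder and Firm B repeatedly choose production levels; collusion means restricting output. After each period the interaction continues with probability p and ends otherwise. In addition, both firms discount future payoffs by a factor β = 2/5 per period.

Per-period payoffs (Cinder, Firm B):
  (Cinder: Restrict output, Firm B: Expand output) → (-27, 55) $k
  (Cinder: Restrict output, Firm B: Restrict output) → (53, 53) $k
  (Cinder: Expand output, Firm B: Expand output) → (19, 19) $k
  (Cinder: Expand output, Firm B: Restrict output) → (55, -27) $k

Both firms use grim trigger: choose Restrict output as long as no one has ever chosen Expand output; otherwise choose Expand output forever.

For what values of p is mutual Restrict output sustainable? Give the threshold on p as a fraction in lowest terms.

With continuation probability p and discount β, the effective per-period discount factor is βp.
Grim-trigger IC: βp ≥ (55−53)/(55−19) = 1/18.
So p ≥ (1/18)/(2/5) = 5/36.

5/36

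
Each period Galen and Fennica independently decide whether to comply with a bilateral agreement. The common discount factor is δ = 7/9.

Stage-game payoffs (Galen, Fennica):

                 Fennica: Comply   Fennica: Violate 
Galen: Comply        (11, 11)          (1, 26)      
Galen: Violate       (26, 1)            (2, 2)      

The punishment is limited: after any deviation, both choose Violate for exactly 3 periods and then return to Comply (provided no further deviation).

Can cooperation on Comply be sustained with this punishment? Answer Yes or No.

IC: δ+…+δ^3 ≥ (26−11)/(11−2) = 5/3.
At δ = 7/9: partial sum = 1.8532 ≥ 1.6667. Cooperation sustainable.

Yes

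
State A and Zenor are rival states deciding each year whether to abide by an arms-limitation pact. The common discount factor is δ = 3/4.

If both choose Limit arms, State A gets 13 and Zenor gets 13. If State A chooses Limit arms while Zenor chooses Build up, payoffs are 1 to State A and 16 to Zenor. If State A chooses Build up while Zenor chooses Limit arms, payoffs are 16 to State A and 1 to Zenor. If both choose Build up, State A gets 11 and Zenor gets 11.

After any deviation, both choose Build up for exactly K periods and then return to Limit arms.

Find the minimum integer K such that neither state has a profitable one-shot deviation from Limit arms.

3

IC: δ(1−δ^K)/(1−δ) ≥ (16−13)/(13−11) = 3/2.
With δ = 3/4: need 1 − δ^K ≥ 3/2·(1−3/4)/(3/4), i.e. δ^K ≤ 0.5000.
Since (3/4)^2 = 0.5625 and (3/4)^3 = 0.4219, the smallest such K is 3.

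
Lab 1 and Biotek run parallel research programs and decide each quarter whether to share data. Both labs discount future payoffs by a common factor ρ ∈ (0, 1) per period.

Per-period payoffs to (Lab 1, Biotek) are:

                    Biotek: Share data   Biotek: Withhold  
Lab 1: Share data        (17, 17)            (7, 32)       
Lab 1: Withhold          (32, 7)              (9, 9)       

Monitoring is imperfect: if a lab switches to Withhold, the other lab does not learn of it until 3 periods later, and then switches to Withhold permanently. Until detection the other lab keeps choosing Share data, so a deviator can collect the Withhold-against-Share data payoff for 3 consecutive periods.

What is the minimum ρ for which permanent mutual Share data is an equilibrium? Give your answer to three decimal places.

0.867

The best deviation is to choose Withhold for all 3 undetected periods, earning 32 each, then 9 forever once detected.
Deviation value: 32(1−ρ^3)/(1−ρ) + 9ρ^3/(1−ρ); cooperation value: 17/(1−ρ).
IC: 17 ≥ 32(1−ρ^3) + 9ρ^3 = 32 − 23ρ^3.
So ρ^3 ≥ 15/23, giving ρ ≥ (15/23)^(1/3) ≈ 0.867.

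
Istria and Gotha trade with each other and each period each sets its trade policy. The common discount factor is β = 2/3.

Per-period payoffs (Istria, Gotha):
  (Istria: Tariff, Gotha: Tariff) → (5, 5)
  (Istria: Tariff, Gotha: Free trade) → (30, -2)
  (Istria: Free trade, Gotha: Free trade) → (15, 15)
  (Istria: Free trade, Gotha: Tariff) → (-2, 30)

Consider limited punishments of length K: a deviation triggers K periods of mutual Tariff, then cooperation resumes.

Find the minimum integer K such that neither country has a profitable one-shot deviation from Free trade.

Need Σ_{k=1}^{K} β^k ≥ (30−15)/(15−5) = 1.5000 at β = 2/3.
At K = 3 the sum is 1.4074 < 1.5000; at K = 4 it is 1.6049 ≥ 1.5000.
So the minimum punishment length is K = 4.

4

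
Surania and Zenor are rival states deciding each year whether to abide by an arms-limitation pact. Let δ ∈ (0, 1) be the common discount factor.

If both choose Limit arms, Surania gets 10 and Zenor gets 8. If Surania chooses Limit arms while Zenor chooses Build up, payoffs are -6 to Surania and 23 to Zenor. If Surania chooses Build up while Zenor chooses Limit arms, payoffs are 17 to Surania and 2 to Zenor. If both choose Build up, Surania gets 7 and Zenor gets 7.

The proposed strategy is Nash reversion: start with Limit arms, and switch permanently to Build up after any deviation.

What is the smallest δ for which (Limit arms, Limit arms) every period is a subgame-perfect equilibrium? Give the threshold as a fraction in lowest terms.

Surania's threshold: (17−10)/(17−7) = 7/10.
Zenor's threshold: (23−8)/(23−7) = 15/16.
7/10 < 15/16, so Zenor binds and δ* = 15/16.

15/16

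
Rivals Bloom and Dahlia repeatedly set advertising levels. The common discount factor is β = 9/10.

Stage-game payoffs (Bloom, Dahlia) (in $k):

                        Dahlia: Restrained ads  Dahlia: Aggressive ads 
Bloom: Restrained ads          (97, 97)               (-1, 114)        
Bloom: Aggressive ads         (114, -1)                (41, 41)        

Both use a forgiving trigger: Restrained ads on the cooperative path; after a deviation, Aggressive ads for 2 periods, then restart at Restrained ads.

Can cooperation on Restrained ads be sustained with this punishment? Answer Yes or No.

Yes

IC: β+…+β^2 ≥ (114−97)/(97−41) = 17/56.
At β = 9/10: partial sum = 1.7100 ≥ 0.3036. Cooperation sustainable.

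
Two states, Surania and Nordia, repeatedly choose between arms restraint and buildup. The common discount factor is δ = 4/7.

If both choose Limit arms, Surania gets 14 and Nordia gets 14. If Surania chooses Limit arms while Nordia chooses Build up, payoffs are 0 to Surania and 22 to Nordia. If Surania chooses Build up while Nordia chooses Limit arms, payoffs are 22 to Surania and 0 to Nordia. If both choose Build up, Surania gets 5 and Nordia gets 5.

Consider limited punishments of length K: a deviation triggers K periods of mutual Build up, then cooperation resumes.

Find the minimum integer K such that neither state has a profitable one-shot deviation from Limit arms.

No profitable deviation requires (14−5)(δ+…+δ^K) ≥ 22−14, i.e. δ+…+δ^K ≥ 8/9 ≈ 0.8889.
With δ = 4/7, the partial sums are K=1: 0.5714, K=2: 0.8980.
K = 2 is the first length at which the sum reaches 0.8889.

2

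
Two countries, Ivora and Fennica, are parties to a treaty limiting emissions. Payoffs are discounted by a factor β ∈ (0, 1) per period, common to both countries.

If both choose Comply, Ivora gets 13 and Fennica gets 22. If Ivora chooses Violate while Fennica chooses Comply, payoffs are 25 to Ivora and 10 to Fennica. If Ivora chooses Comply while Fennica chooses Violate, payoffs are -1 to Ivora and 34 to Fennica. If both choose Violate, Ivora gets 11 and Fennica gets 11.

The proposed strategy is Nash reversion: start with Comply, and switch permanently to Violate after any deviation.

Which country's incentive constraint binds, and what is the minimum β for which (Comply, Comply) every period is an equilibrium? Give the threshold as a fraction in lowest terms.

For Ivora: deviation gain 25−13 = 12, per-period punishment loss 13−11 = 2. IC gives β ≥ 12/14 = 6/7.
For Fennica: gain 12, loss 11 per period, so β ≥ 12/23.
The tighter constraint is Ivora's, so cooperation needs β ≥ 6/7.

Ivora; β ≥ 6/7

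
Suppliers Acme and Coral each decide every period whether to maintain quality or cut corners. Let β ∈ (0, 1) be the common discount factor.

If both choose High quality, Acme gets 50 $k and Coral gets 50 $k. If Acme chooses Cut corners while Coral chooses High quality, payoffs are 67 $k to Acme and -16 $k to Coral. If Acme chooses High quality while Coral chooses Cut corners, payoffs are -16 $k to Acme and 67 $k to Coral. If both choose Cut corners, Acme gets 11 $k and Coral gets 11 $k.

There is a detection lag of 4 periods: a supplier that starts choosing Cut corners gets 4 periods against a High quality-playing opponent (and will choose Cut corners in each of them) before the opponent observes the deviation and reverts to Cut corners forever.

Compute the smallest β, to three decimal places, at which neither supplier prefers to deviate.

The best deviation is to choose Cut corners for all 4 undetected periods, earning 67 each, then 11 forever once detected.
Deviation value: 67(1−β^4)/(1−β) + 11β^4/(1−β); cooperation value: 50/(1−β).
IC: 50 ≥ 67(1−β^4) + 11β^4 = 67 − 56β^4.
So β^4 ≥ 17/56, giving β ≥ (17/56)^(1/4) ≈ 0.742.

0.742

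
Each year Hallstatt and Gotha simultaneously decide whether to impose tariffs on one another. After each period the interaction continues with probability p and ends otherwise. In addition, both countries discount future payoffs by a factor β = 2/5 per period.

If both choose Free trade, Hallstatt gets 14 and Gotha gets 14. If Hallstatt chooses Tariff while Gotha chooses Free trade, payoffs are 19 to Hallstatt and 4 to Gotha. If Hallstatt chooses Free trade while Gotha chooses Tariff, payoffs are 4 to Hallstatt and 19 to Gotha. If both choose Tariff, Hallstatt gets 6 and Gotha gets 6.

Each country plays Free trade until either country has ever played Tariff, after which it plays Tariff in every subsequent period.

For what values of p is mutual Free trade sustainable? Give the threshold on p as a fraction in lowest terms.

25/26

With continuation probability p and discount β, the effective per-period discount factor is βp.
Grim-trigger IC: βp ≥ (19−14)/(19−6) = 5/13.
So p ≥ (5/13)/(2/5) = 25/26.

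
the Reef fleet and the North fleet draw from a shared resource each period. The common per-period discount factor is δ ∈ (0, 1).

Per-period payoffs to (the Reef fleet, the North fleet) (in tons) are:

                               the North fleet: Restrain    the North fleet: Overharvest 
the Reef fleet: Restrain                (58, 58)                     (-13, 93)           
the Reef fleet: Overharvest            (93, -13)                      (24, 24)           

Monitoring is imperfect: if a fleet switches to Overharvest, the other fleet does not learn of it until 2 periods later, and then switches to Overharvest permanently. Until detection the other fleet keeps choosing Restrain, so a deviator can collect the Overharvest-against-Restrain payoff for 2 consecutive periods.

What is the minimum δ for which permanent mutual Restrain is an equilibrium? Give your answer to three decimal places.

The best deviation is to choose Overharvest for all 2 undetected periods, earning 93 each, then 24 forever once detected.
Deviation value: 93(1−δ^2)/(1−δ) + 24δ^2/(1−δ); cooperation value: 58/(1−δ).
IC: 58 ≥ 93(1−δ^2) + 24δ^2 = 93 − 69δ^2.
So δ^2 ≥ 35/69, giving δ ≥ (35/69)^(1/2) ≈ 0.712.

0.712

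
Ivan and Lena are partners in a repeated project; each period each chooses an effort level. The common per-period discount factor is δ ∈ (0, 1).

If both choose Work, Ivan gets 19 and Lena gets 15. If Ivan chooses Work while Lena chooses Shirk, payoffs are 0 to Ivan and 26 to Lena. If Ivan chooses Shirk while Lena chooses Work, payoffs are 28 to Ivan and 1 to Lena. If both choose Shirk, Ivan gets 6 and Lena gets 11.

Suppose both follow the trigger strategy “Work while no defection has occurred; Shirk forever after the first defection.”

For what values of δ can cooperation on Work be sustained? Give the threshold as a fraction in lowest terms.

For Ivan: deviation gain 28−19 = 9, per-period punishment loss 19−6 = 13. IC gives δ ≥ 9/22.
For Lena: gain 11, loss 4 per period, so δ ≥ 11/15.
The tighter constraint is Lena's, so cooperation needs δ ≥ 11/15.

11/15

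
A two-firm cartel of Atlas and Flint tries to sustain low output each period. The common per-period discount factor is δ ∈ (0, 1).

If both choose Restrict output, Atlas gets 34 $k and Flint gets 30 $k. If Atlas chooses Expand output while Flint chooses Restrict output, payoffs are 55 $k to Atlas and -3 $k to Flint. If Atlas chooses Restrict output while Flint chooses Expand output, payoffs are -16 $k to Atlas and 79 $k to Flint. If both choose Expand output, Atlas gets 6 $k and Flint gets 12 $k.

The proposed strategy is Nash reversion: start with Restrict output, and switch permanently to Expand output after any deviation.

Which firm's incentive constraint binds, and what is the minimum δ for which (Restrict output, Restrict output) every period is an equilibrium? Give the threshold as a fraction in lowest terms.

Flint; δ ≥ 49/67

Atlas's threshold: (55−34)/(55−6) = 3/7.
Flint's threshold: (79−30)/(79−12) = 49/67.
3/7 < 49/67, so Flint binds and δ* = 49/67.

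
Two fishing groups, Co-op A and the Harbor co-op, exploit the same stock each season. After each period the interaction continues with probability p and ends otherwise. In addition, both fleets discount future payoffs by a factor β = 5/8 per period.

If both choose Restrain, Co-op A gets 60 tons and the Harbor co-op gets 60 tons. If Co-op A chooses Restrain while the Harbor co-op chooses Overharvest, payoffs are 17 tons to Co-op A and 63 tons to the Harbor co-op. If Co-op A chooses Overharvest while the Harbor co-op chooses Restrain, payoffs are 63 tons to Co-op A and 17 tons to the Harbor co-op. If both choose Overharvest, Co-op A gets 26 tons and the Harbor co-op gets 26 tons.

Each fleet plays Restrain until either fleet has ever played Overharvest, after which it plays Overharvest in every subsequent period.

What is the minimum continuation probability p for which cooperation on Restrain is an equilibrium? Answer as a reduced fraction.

24/185

With continuation probability p and discount β, the effective per-period discount factor is βp.
Grim-trigger IC: βp ≥ (63−60)/(63−26) = 3/37.
So p ≥ (3/37)/(5/8) = 24/185.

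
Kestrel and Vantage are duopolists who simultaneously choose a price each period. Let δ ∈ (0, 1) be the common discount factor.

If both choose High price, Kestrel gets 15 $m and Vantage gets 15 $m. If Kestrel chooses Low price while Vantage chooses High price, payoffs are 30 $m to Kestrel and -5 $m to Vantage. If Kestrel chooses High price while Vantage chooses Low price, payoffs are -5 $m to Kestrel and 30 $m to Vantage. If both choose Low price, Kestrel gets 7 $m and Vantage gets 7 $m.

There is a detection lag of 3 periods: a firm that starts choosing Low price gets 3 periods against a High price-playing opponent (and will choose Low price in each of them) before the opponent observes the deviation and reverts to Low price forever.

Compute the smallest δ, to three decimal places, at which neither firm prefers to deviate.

0.867

Deviating for the 3 undetected periods gains 30−15 = 15 per period over cooperation, then loses 15−7 = 8 per period forever once punishment starts.
Gain: 15(1 + δ + … + δ^2); loss: 8·δ^3/(1−δ).
No profitable deviation ⇔ 15(1−δ^3) ≤ 8·δ^3, i.e. δ^3 ≥ 15/(15+8) = 15/23.
Hence δ ≥ (15/23)^(1/3) ≈ 0.867.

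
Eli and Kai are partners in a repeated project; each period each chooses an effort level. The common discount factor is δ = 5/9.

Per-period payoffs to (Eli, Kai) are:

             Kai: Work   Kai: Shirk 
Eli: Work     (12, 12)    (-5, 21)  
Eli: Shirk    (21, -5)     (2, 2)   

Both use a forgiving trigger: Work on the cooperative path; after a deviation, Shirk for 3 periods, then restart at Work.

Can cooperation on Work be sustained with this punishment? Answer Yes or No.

Comparing payoff streams over the 4 periods until play realigns: cooperate → 12(1+δ+…+δ^3); deviate → 21 + 2(δ+…+δ^3).
Cooperation is sustained iff (12−2)(δ+…+δ^3) ≥ 21−12.
δ+…+δ^3 = 5/9·(1−(5/9)^3)/(1−5/9) = 1.0357, and (21−12)/(12−2) = 0.9000.
1.0357 ≥ 0.9000, so cooperation is sustainable.

Yes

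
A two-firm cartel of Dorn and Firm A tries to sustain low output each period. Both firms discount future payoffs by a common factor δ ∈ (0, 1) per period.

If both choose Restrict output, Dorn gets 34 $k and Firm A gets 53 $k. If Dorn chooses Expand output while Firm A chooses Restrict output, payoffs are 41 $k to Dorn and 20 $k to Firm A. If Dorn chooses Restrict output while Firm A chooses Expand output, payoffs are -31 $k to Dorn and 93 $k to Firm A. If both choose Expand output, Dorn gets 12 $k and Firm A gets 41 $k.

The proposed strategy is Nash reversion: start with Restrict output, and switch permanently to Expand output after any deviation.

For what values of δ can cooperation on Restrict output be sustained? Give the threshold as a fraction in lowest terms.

10/13

Dorn: cooperation gives 34 each period; deviation gives 41 once then 12 forever.
  34/(1−δ) ≥ 41 + 12δ/(1−δ) ⇒ δ ≥ 7/29.
Firm A: cooperation gives 53 each period; deviation gives 93 once then 41 forever.
  δ ≥ 40/52 = 10/13.
Both must hold, so the binding constraint is Firm A's: δ ≥ 10/13.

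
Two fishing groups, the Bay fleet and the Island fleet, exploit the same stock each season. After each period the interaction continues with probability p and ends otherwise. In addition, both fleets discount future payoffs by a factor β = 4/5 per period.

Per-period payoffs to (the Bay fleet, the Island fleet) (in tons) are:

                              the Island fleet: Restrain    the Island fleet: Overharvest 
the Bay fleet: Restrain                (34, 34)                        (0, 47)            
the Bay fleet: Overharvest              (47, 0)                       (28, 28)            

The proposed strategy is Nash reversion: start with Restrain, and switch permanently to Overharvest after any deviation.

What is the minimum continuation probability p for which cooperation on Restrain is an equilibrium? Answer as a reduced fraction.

65/76

Expected continuation weight on next period's payoff is β·p = 4/5·p, which plays the role of the discount factor.
Cooperation requires 4/5·p ≥ (47−34)/(47−28) = 13/19, hence p ≥ 65/76.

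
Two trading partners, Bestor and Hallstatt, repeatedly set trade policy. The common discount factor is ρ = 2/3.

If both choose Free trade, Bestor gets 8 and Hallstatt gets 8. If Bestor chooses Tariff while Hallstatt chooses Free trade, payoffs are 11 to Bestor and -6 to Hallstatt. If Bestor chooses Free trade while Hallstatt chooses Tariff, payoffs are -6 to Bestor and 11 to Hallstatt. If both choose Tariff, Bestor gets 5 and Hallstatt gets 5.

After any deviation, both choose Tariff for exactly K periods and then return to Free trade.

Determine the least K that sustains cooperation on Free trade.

No profitable deviation requires (8−5)(ρ+…+ρ^K) ≥ 11−8, i.e. ρ+…+ρ^K ≥ 1 ≈ 1.0000.
With ρ = 2/3, the partial sums are K=1: 0.6667, K=2: 1.1111.
K = 2 is the first length at which the sum reaches 1.0000.

2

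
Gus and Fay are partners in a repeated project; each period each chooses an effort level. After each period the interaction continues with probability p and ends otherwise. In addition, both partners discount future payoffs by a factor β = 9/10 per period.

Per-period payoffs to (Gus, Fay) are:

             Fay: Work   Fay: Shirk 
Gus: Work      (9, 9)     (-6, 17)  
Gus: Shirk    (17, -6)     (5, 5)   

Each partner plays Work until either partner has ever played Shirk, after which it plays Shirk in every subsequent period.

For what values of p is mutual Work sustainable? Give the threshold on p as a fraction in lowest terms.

With continuation probability p and discount β, the effective per-period discount factor is βp.
Grim-trigger IC: βp ≥ (17−9)/(17−5) = 2/3.
So p ≥ (2/3)/(9/10) = 20/27.

20/27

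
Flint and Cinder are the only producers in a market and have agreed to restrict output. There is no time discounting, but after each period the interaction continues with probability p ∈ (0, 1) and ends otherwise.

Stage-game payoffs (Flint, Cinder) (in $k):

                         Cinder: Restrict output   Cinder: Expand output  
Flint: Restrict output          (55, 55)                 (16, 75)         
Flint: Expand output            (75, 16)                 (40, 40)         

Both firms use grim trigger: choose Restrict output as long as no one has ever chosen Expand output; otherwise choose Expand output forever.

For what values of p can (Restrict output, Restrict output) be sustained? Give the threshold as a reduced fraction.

Expected cooperation value is 55 + p·55 + p²·55 + … = 55/(1−p); deviation gives 75 + p·40/(1−p).
55 ≥ 75(1−p) + 40p ⇒ 35p ≥ 20 ⇒ p ≥ 20/35 = 4/7.

4/7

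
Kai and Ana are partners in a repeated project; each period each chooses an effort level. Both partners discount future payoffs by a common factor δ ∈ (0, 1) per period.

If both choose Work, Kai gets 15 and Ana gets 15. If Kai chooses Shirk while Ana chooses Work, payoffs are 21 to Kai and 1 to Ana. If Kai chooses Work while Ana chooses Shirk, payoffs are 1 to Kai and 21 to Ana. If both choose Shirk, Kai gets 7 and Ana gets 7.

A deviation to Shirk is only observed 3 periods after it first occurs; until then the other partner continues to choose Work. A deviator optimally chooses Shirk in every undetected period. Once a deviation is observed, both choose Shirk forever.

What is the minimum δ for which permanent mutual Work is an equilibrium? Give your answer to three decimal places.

A deviator earns 21 for 3 periods, then 7 forever; cooperating earns 15 forever. Multiplying the IC by (1−δ):
15 ≥ 21(1−δ^3) + 7δ^3, so 14·δ^3 ≥ 6 and δ^3 ≥ 3/7.
δ ≥ (3/7)^(1/3) ≈ 0.754.

0.754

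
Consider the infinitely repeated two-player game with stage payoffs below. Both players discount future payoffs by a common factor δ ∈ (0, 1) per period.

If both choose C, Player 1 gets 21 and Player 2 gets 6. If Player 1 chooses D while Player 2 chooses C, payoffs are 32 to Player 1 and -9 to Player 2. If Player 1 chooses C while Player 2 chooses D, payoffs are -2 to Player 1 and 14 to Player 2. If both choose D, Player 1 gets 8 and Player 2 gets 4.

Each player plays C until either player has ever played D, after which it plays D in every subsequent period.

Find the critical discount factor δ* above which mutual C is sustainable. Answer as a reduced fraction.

4/5

For Player 1: deviation gain 32−21 = 11, per-period punishment loss 21−8 = 13. IC gives δ ≥ 11/24.
For Player 2: gain 8, loss 2 per period, so δ ≥ 8/10 = 4/5.
The tighter constraint is Player 2's, so cooperation needs δ ≥ 4/5.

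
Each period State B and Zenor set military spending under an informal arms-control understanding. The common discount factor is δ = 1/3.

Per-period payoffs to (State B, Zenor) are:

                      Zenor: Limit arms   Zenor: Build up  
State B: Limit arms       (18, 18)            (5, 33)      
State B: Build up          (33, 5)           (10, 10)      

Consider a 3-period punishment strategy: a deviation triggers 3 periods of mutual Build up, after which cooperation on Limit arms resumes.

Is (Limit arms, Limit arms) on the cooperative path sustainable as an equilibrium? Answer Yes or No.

No

Comparing payoff streams over the 4 periods until play realigns: cooperate → 18(1+δ+…+δ^3); deviate → 33 + 10(δ+…+δ^3).
Cooperation is sustained iff (18−10)(δ+…+δ^3) ≥ 33−18.
δ+…+δ^3 = 1/3·(1−(1/3)^3)/(1−1/3) = 0.4815, and (33−18)/(18−10) = 1.8750.
0.4815 < 1.8750, so cooperation is not sustainable.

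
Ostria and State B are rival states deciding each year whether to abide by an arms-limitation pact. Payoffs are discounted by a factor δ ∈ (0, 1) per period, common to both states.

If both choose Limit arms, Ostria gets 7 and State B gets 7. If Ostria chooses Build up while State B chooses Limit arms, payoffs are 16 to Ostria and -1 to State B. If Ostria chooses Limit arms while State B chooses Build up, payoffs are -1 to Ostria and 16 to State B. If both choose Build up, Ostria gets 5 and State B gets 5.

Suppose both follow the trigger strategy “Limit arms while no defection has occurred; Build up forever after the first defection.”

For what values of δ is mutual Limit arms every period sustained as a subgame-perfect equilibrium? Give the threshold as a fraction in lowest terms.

9/11

Cooperation forever yields 7 each period: 7/(1−δ).
Deviating yields 16 once, then 5 forever: 16 + 5δ/(1−δ).
No profitable deviation requires 7/(1−δ) ≥ 16 + 5δ/(1−δ).
Multiplying by (1−δ): 7 ≥ 16(1−δ) + 5δ = 16 − 11δ.
So 11δ ≥ 9, i.e. δ ≥ 9/11.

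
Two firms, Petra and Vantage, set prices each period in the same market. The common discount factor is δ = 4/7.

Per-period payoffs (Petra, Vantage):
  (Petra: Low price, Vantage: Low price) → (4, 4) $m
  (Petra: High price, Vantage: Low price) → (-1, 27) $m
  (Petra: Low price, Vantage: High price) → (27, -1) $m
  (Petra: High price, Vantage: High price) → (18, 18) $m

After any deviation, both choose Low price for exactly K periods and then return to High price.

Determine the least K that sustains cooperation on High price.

Need Σ_{k=1}^{K} δ^k ≥ (27−18)/(18−4) = 0.6429 at δ = 4/7.
At K = 1 the sum is 0.5714 < 0.6429; at K = 2 it is 0.8980 ≥ 0.6429.
So the minimum punishment length is K = 2.

2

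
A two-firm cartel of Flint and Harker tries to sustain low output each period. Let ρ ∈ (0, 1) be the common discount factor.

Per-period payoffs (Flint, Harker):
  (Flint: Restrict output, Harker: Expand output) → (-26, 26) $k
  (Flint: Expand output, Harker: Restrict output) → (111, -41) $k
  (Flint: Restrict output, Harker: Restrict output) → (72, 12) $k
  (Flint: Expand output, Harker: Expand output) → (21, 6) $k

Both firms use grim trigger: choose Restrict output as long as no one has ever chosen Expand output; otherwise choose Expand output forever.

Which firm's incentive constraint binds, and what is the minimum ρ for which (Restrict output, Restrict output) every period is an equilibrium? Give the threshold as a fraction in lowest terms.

Harker; ρ ≥ 7/10

Flint's threshold: (111−72)/(111−21) = 13/30.
Harker's threshold: (26−12)/(26−6) = 7/10.
13/30 < 7/10, so Harker binds and ρ* = 7/10.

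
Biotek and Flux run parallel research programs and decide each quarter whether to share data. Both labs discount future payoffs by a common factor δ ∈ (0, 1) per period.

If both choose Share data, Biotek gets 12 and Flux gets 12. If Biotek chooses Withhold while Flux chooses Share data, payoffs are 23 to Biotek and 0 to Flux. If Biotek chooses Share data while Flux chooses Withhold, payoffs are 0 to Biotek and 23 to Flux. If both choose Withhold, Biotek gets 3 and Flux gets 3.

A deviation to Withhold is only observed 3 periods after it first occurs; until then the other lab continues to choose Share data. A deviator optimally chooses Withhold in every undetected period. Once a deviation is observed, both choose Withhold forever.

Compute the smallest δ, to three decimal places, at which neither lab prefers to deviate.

A deviator earns 23 for 3 periods, then 3 forever; cooperating earns 12 forever. Multiplying the IC by (1−δ):
12 ≥ 23(1−δ^3) + 3δ^3, so 20·δ^3 ≥ 11 and δ^3 ≥ 11/20.
δ ≥ (11/20)^(1/3) ≈ 0.819.

0.819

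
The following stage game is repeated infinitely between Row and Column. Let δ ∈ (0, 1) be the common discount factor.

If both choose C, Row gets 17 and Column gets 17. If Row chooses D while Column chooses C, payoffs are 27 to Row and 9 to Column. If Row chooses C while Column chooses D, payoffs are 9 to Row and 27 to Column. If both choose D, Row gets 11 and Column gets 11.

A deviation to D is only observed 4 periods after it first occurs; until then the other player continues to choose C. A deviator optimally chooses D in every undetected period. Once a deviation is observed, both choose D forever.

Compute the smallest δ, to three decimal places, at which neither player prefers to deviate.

Deviating for the 4 undetected periods gains 27−17 = 10 per period over cooperation, then loses 17−11 = 6 per period forever once punishment starts.
Gain: 10(1 + δ + … + δ^3); loss: 6·δ^4/(1−δ).
No profitable deviation ⇔ 10(1−δ^4) ≤ 6·δ^4, i.e. δ^4 ≥ 10/(10+6) = 5/8.
Hence δ ≥ (5/8)^(1/4) ≈ 0.889.

0.889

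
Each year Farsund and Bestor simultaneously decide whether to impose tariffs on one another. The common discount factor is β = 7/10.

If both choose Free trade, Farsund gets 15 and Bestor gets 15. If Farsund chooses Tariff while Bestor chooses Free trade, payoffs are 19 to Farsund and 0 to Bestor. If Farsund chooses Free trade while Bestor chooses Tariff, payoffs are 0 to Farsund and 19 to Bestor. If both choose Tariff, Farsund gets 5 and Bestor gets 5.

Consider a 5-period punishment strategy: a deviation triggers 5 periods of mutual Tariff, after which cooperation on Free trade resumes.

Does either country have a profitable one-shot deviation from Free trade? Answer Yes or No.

IC: β+…+β^5 ≥ (19−15)/(15−5) = 2/5.
At β = 7/10: partial sum = 1.9412 ≥ 0.4000. Cooperation sustainable.

No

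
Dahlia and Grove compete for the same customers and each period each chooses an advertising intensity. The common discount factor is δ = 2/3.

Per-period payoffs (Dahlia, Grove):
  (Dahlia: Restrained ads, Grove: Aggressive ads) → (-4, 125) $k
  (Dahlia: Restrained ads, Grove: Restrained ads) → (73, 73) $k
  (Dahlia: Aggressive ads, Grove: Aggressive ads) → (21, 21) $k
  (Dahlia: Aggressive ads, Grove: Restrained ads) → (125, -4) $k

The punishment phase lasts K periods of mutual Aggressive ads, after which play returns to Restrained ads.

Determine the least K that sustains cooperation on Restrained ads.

Need Σ_{k=1}^{K} δ^k ≥ (125−73)/(73−21) = 1.0000 at δ = 2/3.
At K = 1 the sum is 0.6667 < 1.0000; at K = 2 it is 1.1111 ≥ 1.0000.
So the minimum punishment length is K = 2.

2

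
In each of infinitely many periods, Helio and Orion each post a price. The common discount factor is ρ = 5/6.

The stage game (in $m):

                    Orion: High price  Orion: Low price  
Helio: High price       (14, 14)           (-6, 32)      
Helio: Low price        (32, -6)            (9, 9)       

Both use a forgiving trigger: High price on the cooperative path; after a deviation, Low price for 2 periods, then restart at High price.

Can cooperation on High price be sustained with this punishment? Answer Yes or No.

IC: ρ+…+ρ^2 ≥ (32−14)/(14−9) = 18/5.
At ρ = 5/6: partial sum = 1.5278 < 3.6000. Cooperation not sustainable.

No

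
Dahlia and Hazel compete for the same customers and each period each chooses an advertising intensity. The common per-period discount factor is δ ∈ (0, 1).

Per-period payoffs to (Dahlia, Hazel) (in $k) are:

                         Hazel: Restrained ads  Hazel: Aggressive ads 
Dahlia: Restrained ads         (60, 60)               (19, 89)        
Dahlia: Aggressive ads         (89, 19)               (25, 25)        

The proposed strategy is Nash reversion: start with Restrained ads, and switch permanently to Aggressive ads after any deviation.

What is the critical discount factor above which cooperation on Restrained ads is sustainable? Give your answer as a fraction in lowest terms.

29/64

Cooperation forever yields 60 each period: 60/(1−δ).
Deviating yields 89 once, then 25 forever: 89 + 25δ/(1−δ).
No profitable deviation requires 60/(1−δ) ≥ 89 + 25δ/(1−δ).
Multiplying by (1−δ): 60 ≥ 89(1−δ) + 25δ = 89 − 64δ.
So 64δ ≥ 29, i.e. δ ≥ 29/64.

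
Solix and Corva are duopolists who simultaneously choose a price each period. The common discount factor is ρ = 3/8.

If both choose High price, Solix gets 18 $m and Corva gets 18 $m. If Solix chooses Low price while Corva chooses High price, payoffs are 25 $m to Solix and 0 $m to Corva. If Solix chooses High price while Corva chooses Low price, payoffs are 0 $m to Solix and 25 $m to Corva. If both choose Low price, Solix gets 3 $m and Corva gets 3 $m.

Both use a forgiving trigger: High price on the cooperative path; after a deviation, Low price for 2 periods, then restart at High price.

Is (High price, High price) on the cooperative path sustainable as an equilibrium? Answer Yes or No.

Yes

IC: ρ+…+ρ^2 ≥ (25−18)/(18−3) = 7/15.
At ρ = 3/8: partial sum = 0.5156 ≥ 0.4667. Cooperation sustainable.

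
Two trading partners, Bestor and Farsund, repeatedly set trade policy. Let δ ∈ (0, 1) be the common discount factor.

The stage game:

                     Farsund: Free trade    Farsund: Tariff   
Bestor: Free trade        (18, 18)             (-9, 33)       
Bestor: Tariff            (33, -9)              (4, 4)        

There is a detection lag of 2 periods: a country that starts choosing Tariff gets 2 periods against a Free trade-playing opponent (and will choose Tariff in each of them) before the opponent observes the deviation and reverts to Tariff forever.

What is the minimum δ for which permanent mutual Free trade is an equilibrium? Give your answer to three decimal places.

Deviating for the 2 undetected periods gains 33−18 = 15 per period over cooperation, then loses 18−4 = 14 per period forever once punishment starts.
Gain: 15(1 + δ + … + δ^1); loss: 14·δ^2/(1−δ).
No profitable deviation ⇔ 15(1−δ^2) ≤ 14·δ^2, i.e. δ^2 ≥ 15/(15+14) = 15/29.
Hence δ ≥ (15/29)^(1/2) ≈ 0.719.

0.719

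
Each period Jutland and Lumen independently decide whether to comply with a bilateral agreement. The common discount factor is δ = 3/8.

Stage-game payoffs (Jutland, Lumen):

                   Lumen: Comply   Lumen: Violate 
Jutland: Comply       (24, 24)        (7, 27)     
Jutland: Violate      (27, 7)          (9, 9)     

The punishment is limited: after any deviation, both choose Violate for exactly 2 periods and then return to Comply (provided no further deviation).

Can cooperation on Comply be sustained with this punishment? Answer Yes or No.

IC: δ+…+δ^2 ≥ (27−24)/(24−9) = 1/5.
At δ = 3/8: partial sum = 0.5156 ≥ 0.2000. Cooperation sustainable.

Yes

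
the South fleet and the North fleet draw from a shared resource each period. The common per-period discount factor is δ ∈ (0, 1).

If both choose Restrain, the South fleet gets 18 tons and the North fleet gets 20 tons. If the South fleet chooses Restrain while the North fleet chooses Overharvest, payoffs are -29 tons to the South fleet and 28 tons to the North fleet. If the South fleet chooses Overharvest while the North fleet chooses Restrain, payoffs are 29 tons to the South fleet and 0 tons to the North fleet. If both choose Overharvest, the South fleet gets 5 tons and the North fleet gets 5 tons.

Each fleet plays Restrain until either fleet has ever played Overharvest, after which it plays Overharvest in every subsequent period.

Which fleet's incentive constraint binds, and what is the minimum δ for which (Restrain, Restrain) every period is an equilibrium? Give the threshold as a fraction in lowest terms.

the South fleet: cooperation gives 18 each period; deviation gives 29 once then 5 forever.
  18/(1−δ) ≥ 29 + 5δ/(1−δ) ⇒ δ ≥ 11/24.
the North fleet: cooperation gives 20 each period; deviation gives 28 once then 5 forever.
  δ ≥ 8/23.
Both must hold, so the binding constraint is the South fleet's: δ ≥ 11/24.

the South fleet; δ ≥ 11/24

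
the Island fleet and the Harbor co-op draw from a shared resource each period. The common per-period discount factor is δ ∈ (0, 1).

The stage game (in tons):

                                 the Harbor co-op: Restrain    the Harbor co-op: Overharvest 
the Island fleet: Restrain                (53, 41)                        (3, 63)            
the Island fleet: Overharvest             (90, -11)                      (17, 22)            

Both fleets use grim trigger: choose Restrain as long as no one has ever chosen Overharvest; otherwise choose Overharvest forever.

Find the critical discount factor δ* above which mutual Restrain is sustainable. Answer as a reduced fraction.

the Island fleet: cooperation gives 53 each period; deviation gives 90 once then 17 forever.
  53/(1−δ) ≥ 90 + 17δ/(1−δ) ⇒ δ ≥ 37/73.
the Harbor co-op: cooperation gives 41 each period; deviation gives 63 once then 22 forever.
  δ ≥ 22/41.
Both must hold, so the binding constraint is the Harbor co-op's: δ ≥ 22/41.

22/41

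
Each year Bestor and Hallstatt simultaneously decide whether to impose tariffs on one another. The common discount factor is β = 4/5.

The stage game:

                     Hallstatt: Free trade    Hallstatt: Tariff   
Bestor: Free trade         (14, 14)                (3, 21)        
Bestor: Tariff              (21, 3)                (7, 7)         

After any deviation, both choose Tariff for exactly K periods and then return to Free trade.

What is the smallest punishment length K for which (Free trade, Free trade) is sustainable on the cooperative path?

2

IC: β(1−β^K)/(1−β) ≥ (21−14)/(14−7) = 1.
With β = 4/5: need 1 − β^K ≥ 1·(1−4/5)/(4/5), i.e. β^K ≤ 0.7500.
Since (4/5)^1 = 0.8000 and (4/5)^2 = 0.6400, the smallest such K is 2.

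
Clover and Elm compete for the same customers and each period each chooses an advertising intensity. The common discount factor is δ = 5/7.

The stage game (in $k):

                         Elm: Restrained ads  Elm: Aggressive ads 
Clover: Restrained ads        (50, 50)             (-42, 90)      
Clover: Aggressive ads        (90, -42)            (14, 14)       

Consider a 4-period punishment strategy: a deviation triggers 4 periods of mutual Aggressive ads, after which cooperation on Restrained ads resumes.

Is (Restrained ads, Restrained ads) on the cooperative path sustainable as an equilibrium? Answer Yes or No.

A one-shot deviation gives 90 now, then 14 for 4 periods, then back to 50.
Gain from deviating: (90−50) today; loss: (50−14) in each of the next 4 periods.
No-deviation condition: (50−14)(δ+…+δ^4) ≥ 90−50, i.e. δ+…+δ^4 ≥ 10/9.
At δ = 5/7: δ+…+δ^4 = 1.8492 ≥ 1.1111.
So cooperation is sustainable.

Yes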